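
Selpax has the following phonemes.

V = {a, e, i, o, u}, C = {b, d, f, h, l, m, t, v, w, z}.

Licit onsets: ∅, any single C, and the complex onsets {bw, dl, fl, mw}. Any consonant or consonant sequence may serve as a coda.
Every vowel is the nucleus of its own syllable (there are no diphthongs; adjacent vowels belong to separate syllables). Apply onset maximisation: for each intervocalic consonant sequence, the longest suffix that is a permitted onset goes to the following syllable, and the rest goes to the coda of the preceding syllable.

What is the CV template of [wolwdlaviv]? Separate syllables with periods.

Vowels present: o, a, i; each is a nucleus, giving 3 syllables.
V1 /o/ – V2 /a/: /lwdl/; trying suffixes from longest down, /dl/ is the first permitted one, so coda /lw/ | onset /dl/.
V2 /a/ – V3 /i/: just /v/ — single C goes to the following onset.
Syllabification: wolw.dla.viv.
Mapping each syllable to C/V: /wolw/ → CVCC, /dla/ → CCV, /viv/ → CVC.

CVCC.CCV.CVC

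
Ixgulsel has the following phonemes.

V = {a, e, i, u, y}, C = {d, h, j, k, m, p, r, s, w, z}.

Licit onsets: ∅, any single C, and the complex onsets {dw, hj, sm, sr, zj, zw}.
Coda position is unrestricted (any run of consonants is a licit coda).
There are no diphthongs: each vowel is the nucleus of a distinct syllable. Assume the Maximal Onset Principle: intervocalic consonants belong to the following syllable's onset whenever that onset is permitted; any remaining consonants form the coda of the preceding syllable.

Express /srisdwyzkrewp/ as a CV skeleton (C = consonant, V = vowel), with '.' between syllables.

CCVC.CCVCC.CVCC

The vowels are i, y, e — 3 nuclei, so 3 syllables.
V1 /i/ – V2 /y/: cluster /sdw/ — the longest permitted-onset suffix is /dw/; onset = /dw/, preceding coda = /s/.
V2 /y/ – V3 /e/: /zkr/ — longest licit onset from the right is /r/, leaving /zk/ as coda.
Syllabification: sris.dwyzk.rewp.
Mapping each syllable to C/V: /sris/ → CCVC, /dwyzk/ → CCVCC, /rewp/ → CVCC.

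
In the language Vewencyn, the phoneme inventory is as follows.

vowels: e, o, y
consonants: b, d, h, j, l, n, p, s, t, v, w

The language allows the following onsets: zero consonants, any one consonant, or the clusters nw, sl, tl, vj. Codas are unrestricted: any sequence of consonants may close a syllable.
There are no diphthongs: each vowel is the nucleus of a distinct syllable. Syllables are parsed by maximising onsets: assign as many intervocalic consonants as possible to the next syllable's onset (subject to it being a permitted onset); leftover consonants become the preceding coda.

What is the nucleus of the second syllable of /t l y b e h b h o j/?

e

Nuclei (vowels): y, e, o → 3 syllables.
The second nucleus (vowel 2 from the left) is /e/.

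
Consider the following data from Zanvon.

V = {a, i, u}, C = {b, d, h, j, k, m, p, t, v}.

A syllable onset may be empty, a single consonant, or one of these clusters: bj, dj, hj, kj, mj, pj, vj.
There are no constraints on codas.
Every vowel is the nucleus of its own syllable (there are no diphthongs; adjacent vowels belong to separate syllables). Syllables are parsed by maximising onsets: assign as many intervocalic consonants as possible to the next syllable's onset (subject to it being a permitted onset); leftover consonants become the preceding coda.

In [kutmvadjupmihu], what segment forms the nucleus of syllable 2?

Vowels present: u, a, u, i, u; each is a nucleus, giving 5 syllables.
The second nucleus (vowel 2 from the left) is /a/.

a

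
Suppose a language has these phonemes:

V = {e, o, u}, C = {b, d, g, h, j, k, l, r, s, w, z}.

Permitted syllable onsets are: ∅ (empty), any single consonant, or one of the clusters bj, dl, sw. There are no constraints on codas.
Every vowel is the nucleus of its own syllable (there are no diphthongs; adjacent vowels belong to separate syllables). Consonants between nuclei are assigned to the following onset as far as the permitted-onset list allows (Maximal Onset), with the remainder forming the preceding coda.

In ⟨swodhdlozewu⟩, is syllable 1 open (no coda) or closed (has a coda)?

closed

Vowels present: o, o, e, u; each is a nucleus, giving 4 syllables.
σ1/σ2 boundary: /dhdl/ splits as /dh/ + /dl/ (/dl/ is the longest suffix that is a licit onset).
σ2/σ3 boundary: /z/ is a single consonant, so it becomes the next onset.
σ3/σ4 boundary: /w/ → onset of the next syllable (single consonants are always licit onsets).
So the parse is swodh.dlo.ze.wu.
Syllable 1 is /swodh/ with coda /dh/, so it is closed.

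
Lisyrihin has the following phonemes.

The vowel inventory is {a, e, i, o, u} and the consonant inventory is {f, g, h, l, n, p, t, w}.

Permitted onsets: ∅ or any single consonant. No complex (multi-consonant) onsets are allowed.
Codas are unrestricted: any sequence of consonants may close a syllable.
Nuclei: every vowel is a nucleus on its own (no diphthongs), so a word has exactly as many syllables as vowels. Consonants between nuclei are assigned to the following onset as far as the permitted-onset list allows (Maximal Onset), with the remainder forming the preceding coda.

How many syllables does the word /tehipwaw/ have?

3

The vowels are e, i, a — 3 nuclei, so 3 syllables.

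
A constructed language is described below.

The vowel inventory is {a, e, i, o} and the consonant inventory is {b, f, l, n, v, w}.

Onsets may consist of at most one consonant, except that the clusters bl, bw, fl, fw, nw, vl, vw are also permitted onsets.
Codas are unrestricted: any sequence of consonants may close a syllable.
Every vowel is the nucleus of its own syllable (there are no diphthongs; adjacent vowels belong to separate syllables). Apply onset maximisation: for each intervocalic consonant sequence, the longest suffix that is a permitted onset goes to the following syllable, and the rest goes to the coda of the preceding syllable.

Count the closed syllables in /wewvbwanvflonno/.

Vowels present: e, a, o, o; each is a nucleus, giving 4 syllables.
/e…a/ gap (V1→V2): cluster /wvbw/ — the longest permitted-onset suffix is /bw/; onset = /bw/, preceding coda = /wv/.
/a…o/ gap (V2→V3): cluster /nvfl/ — the longest permitted-onset suffix is /fl/; onset = /fl/, preceding coda = /nv/.
/o…o/ gap (V3→V4): /nn/ splits as /n/ + /n/ (/n/ is the longest suffix that is a licit onset).
Result: wewv.bwanv.flon.no.
Classifying each syllable: /wewv/ (closed), /bwanv/ (closed), /flon/ (closed), /no/ (open).
Closed syllables: 3.

3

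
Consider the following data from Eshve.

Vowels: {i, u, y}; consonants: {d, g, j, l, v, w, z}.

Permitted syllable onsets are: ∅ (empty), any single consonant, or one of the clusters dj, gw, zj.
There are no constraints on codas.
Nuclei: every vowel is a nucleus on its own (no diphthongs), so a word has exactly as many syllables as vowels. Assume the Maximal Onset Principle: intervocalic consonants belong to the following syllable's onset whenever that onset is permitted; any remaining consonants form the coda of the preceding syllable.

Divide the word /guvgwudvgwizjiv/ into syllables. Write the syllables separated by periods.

guv.gwudv.gwi.zjiv

The vowels are u, u, i, i — 4 nuclei, so 4 syllables.
Between /u/ (V1) and /u/ (V2): cluster /vgw/ — the longest permitted-onset suffix is /gw/; onset = /gw/, preceding coda = /v/.
Between /u/ (V2) and /i/ (V3): /dvgw/; trying suffixes from longest down, /gw/ is the first permitted one, so coda /dv/ | onset /gw/.
Between /i/ (V3) and /i/ (V4): /zj/ — entire cluster is a permitted onset → onset /zj/, coda ∅.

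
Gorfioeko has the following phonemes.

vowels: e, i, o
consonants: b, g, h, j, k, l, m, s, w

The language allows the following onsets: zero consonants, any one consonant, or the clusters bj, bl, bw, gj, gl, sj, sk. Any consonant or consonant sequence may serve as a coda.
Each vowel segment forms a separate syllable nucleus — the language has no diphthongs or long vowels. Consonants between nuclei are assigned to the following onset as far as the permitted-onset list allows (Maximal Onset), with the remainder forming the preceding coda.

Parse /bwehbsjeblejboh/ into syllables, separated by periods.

Vowels present: e, e, e, o; each is a nucleus, giving 4 syllables.
Between /e/ (V1) and /e/ (V2): cluster /hbsj/ — the longest permitted-onset suffix is /sj/; onset = /sj/, preceding coda = /hb/.
Between /e/ (V2) and /e/ (V3): /bl/ is a licit onset in full, so it all attaches to the next syllable.
Between /e/ (V3) and /o/ (V4): /jb/ — longest licit onset from the right is /b/, leaving /j/ as coda.

bwehb.sje.blej.boh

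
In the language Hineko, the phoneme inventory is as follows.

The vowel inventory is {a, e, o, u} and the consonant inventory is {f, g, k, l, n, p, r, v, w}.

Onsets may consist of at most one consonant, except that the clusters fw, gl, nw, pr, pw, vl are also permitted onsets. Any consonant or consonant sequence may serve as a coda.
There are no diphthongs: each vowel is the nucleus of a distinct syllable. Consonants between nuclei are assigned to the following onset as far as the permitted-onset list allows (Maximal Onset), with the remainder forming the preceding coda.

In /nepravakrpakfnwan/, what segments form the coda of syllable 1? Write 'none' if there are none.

Vowels present: e, a, a, a, a; each is a nucleus, giving 5 syllables.
V1 /e/ – V2 /a/: cluster /pr/ — /pr/ is itself a permitted onset, so the whole cluster goes right; preceding coda = ∅.
V2 /a/ – V3 /a/: just /v/ — single C goes to the following onset.
V3 /a/ – V4 /a/: /krp/; trying suffixes from longest down, /p/ is the first permitted one, so coda /kr/ | onset /p/.
V4 /a/ – V5 /a/: /kfnw/ splits as /kf/ + /nw/ (/nw/ is the longest suffix that is a licit onset).
Putting it together: ne.pra.vakr.pakf.nwan.
Syllable 1 is /ne/: onset /n/, nucleus /e/, coda ∅.

none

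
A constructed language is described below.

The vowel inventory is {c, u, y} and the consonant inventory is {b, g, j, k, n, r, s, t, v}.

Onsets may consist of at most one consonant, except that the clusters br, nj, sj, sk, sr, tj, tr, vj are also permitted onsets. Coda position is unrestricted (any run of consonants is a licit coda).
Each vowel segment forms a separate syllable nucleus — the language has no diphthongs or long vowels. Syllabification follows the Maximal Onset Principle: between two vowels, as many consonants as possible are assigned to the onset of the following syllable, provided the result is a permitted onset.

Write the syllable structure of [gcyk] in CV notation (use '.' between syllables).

Nuclei (vowels): c, y → 2 syllables.
/c…y/ gap (V1→V2): no consonants, so the boundary falls immediately after /c/.
Putting it together: gc.yk.
Mapping each syllable to C/V: /gc/ → CV, /yk/ → VC.

CV.VC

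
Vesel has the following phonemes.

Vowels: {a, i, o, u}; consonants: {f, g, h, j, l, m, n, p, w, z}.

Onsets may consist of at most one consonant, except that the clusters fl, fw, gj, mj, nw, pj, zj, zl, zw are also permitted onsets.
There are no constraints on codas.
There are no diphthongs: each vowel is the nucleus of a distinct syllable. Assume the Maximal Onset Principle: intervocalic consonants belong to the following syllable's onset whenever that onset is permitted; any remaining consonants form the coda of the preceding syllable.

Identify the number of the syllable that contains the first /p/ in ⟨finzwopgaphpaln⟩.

The vowels are i, o, a, a — 4 nuclei, so 4 syllables.
V1 /i/ – V2 /o/: /nzw/ — longest licit onset from the right is /zw/, leaving /n/ as coda.
V2 /o/ – V3 /a/: /pg/; trying suffixes from longest down, /g/ is the first permitted one, so coda /p/ | onset /g/.
V3 /a/ – V4 /a/: /php/ splits as /ph/ + /p/ (/p/ is the longest suffix that is a licit onset).
So the parse is fin.zwop.gaph.paln.
The first /p/ is in the coda of syllable 2 (/zwop/).

2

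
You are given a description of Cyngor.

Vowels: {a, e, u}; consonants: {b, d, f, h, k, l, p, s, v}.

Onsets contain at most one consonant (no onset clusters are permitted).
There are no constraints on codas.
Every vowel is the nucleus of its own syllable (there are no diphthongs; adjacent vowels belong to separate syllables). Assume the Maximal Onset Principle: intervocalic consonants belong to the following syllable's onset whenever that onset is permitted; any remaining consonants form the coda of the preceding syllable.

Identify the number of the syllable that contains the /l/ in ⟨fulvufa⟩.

Vowels present: u, u, a; each is a nucleus, giving 3 syllables.
σ1/σ2 boundary: cluster /lv/ — the longest permitted-onset suffix is /v/; onset = /v/, preceding coda = /l/.
σ2/σ3 boundary: just /f/ — single C goes to the following onset.
Putting it together: ful.vu.fa.
The /l/ is in the coda of syllable 1 (/ful/).

1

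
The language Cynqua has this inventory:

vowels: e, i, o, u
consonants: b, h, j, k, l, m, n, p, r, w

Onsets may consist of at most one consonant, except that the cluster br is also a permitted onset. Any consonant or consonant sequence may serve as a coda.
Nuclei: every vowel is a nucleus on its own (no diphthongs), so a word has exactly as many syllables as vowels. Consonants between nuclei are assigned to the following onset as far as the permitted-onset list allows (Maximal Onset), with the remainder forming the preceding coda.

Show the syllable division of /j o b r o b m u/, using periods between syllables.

Nuclei (vowels): o, o, u → 3 syllables.
/o…o/ gap (V1→V2): /br/ is a licit onset in full, so it all attaches to the next syllable.
/o…u/ gap (V2→V3): cluster /bm/ — the longest permitted-onset suffix is /m/; onset = /m/, preceding coda = /b/.

jo.brob.mu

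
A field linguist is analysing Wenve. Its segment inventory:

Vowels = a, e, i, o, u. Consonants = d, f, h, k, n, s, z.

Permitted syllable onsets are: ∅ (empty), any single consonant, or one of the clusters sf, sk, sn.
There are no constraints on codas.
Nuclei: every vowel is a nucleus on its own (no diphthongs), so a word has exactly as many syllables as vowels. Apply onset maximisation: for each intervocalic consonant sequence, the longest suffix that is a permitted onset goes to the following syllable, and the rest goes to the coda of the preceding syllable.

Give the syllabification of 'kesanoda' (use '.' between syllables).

ke.sa.no.da

The vowels are e, a, o, a — 4 nuclei, so 4 syllables.
σ1/σ2 boundary: /s/ → onset of the next syllable (single consonants are always licit onsets).
σ2/σ3 boundary: /n/ → onset of the next syllable (single consonants are always licit onsets).
σ3/σ4 boundary: just /d/ — single C goes to the following onset.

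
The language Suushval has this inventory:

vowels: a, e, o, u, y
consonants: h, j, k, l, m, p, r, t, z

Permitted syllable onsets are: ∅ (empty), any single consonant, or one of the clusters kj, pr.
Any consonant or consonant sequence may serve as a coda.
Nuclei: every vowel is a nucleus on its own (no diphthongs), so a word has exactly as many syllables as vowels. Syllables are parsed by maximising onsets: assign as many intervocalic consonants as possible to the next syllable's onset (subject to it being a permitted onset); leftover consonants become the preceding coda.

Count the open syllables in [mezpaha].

2

Vowels present: e, a, a; each is a nucleus, giving 3 syllables.
/e…a/ gap (V1→V2): cluster /zp/ — the longest permitted-onset suffix is /p/; onset = /p/, preceding coda = /z/.
/a…a/ gap (V2→V3): /h/ → onset of the next syllable (single consonants are always licit onsets).
Result: mez.pa.ha.
Classifying each syllable: /mez/ (closed), /pa/ (open), /ha/ (open).
Open syllables: 2.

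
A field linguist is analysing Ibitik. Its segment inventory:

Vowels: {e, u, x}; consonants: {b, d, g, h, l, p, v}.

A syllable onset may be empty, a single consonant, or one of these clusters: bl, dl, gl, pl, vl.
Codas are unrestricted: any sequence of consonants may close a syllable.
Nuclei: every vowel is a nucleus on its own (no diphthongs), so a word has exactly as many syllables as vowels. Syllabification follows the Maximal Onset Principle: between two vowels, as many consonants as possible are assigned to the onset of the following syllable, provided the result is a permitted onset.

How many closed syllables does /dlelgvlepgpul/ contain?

Nuclei (vowels): e, e, u → 3 syllables.
V1 /e/ – V2 /e/: /lgvl/; trying suffixes from longest down, /vl/ is the first permitted one, so coda /lg/ | onset /vl/.
V2 /e/ – V3 /u/: /pgp/; trying suffixes from longest down, /p/ is the first permitted one, so coda /pg/ | onset /p/.
Putting it together: dlelg.vlepg.pul.
Classifying each syllable: /dlelg/ (closed), /vlepg/ (closed), /pul/ (closed).
Closed syllables: 3.

3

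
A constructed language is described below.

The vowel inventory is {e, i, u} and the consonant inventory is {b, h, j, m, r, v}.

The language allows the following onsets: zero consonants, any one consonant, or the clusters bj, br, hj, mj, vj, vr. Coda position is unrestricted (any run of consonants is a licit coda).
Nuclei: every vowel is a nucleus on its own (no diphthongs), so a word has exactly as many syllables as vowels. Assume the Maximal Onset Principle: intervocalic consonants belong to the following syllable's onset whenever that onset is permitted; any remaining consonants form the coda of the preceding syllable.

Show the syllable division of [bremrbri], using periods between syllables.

bremr.bri

Nuclei (vowels): e, i → 2 syllables.
Between /e/ (V1) and /i/ (V2): /mrbr/ — longest licit onset from the right is /br/, leaving /mr/ as coda.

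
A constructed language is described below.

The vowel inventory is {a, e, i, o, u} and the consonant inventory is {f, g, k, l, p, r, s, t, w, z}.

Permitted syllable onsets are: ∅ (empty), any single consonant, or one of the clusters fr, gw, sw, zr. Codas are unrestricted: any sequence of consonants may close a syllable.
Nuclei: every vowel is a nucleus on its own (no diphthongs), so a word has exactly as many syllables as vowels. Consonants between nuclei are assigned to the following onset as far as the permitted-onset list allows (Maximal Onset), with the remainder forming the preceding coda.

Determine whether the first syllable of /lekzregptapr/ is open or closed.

closed

Vowels present: e, e, a; each is a nucleus, giving 3 syllables.
σ1/σ2 boundary: /kzr/ splits as /k/ + /zr/ (/zr/ is the longest suffix that is a licit onset).
σ2/σ3 boundary: /gpt/ — longest licit onset from the right is /t/, leaving /gp/ as coda.
Result: lek.zregp.tapr.
Syllable 1 is /lek/ with coda /k/, so it is closed.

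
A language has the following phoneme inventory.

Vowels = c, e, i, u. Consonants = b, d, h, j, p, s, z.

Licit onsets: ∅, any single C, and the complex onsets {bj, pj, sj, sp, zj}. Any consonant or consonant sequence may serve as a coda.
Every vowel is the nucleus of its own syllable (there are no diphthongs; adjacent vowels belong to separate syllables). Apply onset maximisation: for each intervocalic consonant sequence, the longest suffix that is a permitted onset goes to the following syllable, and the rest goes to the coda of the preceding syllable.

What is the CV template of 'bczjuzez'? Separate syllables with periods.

CV.CCV.CVC

The vowels are c, u, e — 3 nuclei, so 3 syllables.
/c…u/ gap (V1→V2): /zj/ — entire cluster is a permitted onset → onset /zj/, coda ∅.
/u…e/ gap (V2→V3): just /z/ — single C goes to the following onset.
Syllabification: bc.zju.zez.
Mapping each syllable to C/V: /bc/ → CV, /zju/ → CCV, /zez/ → CVC.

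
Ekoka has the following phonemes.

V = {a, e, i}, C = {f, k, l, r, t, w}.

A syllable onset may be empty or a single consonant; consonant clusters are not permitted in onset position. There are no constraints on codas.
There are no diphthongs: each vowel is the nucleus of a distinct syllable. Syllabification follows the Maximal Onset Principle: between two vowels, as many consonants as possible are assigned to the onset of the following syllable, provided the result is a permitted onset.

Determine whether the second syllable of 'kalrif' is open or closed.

Vowels present: a, i; each is a nucleus, giving 2 syllables.
Between /a/ (V1) and /i/ (V2): cluster /lr/ — the longest permitted-onset suffix is /r/; onset = /r/, preceding coda = /l/.
Result: kal.rif.
Syllable 2 is /rif/ with coda /f/, so it is closed.

closed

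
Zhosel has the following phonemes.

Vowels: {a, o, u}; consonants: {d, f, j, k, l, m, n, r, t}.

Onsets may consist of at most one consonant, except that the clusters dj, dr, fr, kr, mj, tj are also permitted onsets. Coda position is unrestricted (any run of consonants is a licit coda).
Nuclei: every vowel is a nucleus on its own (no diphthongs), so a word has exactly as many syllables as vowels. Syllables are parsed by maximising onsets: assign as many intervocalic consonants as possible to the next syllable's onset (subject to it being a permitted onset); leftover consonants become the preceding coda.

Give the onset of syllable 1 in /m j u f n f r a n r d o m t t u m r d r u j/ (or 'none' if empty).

mj

Nuclei (vowels): u, a, o, u, u → 5 syllables.
Between /u/ (V1) and /a/ (V2): cluster /fnfr/ — the longest permitted-onset suffix is /fr/; onset = /fr/, preceding coda = /fn/.
Between /a/ (V2) and /o/ (V3): cluster /nrd/ — the longest permitted-onset suffix is /d/; onset = /d/, preceding coda = /nr/.
Between /o/ (V3) and /u/ (V4): /mtt/ splits as /mt/ + /t/ (/t/ is the longest suffix that is a licit onset).
Between /u/ (V4) and /u/ (V5): /mrdr/; trying suffixes from longest down, /dr/ is the first permitted one, so coda /mr/ | onset /dr/.
Result: mjufn.franr.domt.tumr.druj.
Syllable 1 is /mjufn/: onset /mj/, nucleus /u/, coda /fn/.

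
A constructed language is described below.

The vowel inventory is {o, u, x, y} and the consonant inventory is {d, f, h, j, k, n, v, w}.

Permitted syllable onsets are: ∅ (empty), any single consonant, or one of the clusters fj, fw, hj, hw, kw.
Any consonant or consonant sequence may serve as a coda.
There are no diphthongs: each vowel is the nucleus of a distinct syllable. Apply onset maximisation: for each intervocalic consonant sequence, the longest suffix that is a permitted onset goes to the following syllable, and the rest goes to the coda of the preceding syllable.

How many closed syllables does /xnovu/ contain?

The vowels are x, o, u — 3 nuclei, so 3 syllables.
Between /x/ (V1) and /o/ (V2): just /n/ — single C goes to the following onset.
Between /o/ (V2) and /u/ (V3): /v/ → onset of the next syllable (single consonants are always licit onsets).
Result: x.no.vu.
Classifying each syllable: /x/ (open), /no/ (open), /vu/ (open).
Closed syllables: 0.

0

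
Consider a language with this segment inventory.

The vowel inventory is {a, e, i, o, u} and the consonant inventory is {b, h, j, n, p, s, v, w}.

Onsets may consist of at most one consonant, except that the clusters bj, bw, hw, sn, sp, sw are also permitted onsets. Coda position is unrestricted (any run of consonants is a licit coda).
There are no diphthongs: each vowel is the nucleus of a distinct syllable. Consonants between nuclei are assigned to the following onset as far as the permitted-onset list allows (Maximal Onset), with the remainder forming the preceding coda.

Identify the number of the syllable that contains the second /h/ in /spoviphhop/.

Nuclei (vowels): o, i, o → 3 syllables.
/o…i/ gap (V1→V2): just /v/ — single C goes to the following onset.
/i…o/ gap (V2→V3): cluster /phh/ — the longest permitted-onset suffix is /h/; onset = /h/, preceding coda = /ph/.
Result: spo.viph.hop.
The second /h/ is in the onset of syllable 3 (/hop/).

3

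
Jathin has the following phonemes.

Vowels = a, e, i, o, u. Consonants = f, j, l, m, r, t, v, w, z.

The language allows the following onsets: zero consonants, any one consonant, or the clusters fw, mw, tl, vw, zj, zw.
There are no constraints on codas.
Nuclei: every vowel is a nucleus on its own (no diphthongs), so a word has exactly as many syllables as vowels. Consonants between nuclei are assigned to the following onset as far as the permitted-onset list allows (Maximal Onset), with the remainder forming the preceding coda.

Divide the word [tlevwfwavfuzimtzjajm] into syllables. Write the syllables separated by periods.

tlevw.fwav.fu.zimt.zjajm

Nuclei (vowels): e, a, u, i, a → 5 syllables.
V1 /e/ – V2 /a/: /vwfw/; trying suffixes from longest down, /fw/ is the first permitted one, so coda /vw/ | onset /fw/.
V2 /a/ – V3 /u/: /vf/ splits as /v/ + /f/ (/f/ is the longest suffix that is a licit onset).
V3 /u/ – V4 /i/: /z/ → onset of the next syllable (single consonants are always licit onsets).
V4 /i/ – V5 /a/: /mtzj/ — longest licit onset from the right is /zj/, leaving /mt/ as coda.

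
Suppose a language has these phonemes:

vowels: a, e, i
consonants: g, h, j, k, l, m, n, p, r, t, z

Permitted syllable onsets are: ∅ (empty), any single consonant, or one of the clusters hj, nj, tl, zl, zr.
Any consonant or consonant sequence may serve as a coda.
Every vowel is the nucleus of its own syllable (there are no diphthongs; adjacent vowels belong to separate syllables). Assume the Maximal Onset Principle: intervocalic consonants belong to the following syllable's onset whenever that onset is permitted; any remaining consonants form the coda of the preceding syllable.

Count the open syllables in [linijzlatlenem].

Nuclei (vowels): i, i, a, e, e → 5 syllables.
σ1/σ2 boundary: just /n/ — single C goes to the following onset.
σ2/σ3 boundary: cluster /jzl/ — the longest permitted-onset suffix is /zl/; onset = /zl/, preceding coda = /j/.
σ3/σ4 boundary: cluster /tl/ — /tl/ is itself a permitted onset, so the whole cluster goes right; preceding coda = ∅.
σ4/σ5 boundary: /n/ → onset of the next syllable (single consonants are always licit onsets).
Result: li.nij.zla.tle.nem.
Classifying each syllable: /li/ (open), /nij/ (closed), /zla/ (open), /tle/ (open), /nem/ (closed).
Open syllables: 3.

3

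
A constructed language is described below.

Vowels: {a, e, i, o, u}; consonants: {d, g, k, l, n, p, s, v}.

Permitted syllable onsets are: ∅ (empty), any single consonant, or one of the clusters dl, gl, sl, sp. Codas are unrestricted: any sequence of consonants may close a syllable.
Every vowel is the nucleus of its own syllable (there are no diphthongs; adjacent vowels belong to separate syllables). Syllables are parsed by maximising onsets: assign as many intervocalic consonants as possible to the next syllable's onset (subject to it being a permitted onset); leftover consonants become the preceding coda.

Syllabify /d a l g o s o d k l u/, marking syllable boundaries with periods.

Vowels present: a, o, o, u; each is a nucleus, giving 4 syllables.
/a…o/ gap (V1→V2): /lg/ splits as /l/ + /g/ (/g/ is the longest suffix that is a licit onset).
/o…o/ gap (V2→V3): just /s/ — single C goes to the following onset.
/o…u/ gap (V3→V4): cluster /dkl/ — the longest permitted-onset suffix is /l/; onset = /l/, preceding coda = /dk/.

dal.go.sodk.lu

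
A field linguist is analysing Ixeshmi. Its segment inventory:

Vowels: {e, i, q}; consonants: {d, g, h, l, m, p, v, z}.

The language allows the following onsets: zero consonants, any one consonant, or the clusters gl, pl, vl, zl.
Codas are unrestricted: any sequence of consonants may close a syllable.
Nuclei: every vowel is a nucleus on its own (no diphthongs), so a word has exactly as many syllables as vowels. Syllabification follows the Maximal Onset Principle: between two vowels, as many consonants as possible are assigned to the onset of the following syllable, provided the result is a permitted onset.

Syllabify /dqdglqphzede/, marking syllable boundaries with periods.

Vowels present: q, q, e, e; each is a nucleus, giving 4 syllables.
/q…q/ gap (V1→V2): /dgl/ splits as /d/ + /gl/ (/gl/ is the longest suffix that is a licit onset).
/q…e/ gap (V2→V3): /phz/ — longest licit onset from the right is /z/, leaving /ph/ as coda.
/e…e/ gap (V3→V4): just /d/ — single C goes to the following onset.

dqd.glqph.ze.de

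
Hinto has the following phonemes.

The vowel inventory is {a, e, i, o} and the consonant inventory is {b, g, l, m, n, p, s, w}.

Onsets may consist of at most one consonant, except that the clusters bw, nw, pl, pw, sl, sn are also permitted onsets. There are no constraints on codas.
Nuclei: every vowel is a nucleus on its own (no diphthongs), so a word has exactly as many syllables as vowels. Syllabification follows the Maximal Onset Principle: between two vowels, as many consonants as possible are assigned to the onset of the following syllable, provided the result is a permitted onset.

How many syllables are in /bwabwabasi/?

4

Nuclei (vowels): a, a, a, i → 4 syllables.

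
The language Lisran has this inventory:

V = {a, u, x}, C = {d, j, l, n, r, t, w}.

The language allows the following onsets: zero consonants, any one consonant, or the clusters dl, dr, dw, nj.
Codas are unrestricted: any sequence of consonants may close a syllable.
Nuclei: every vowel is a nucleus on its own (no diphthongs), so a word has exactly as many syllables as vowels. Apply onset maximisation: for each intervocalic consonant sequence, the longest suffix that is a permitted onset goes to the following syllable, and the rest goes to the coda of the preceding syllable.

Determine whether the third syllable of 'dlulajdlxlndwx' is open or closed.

Vowels present: u, a, x, x; each is a nucleus, giving 4 syllables.
/u…a/ gap (V1→V2): /l/ is a single consonant, so it becomes the next onset.
/a…x/ gap (V2→V3): /jdl/ splits as /j/ + /dl/ (/dl/ is the longest suffix that is a licit onset).
/x…x/ gap (V3→V4): cluster /lndw/ — the longest permitted-onset suffix is /dw/; onset = /dw/, preceding coda = /ln/.
Result: dlu.laj.dlxln.dwx.
Syllable 3 is /dlxln/ with coda /ln/, so it is closed.

closed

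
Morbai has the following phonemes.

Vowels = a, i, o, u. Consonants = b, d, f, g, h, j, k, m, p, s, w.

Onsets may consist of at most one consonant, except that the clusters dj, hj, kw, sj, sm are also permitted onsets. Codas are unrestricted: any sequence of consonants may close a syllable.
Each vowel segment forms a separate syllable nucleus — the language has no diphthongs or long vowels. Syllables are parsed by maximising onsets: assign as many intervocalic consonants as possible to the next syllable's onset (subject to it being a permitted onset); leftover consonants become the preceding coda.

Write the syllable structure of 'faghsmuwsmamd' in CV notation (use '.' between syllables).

Vowels present: a, u, a; each is a nucleus, giving 3 syllables.
Between /a/ (V1) and /u/ (V2): /ghsm/ — longest licit onset from the right is /sm/, leaving /gh/ as coda.
Between /u/ (V2) and /a/ (V3): /wsm/; trying suffixes from longest down, /sm/ is the first permitted one, so coda /w/ | onset /sm/.
Syllabification: fagh.smuw.smamd.
Mapping each syllable to C/V: /fagh/ → CVCC, /smuw/ → CCVC, /smamd/ → CCVCC.

CVCC.CCVC.CCVCC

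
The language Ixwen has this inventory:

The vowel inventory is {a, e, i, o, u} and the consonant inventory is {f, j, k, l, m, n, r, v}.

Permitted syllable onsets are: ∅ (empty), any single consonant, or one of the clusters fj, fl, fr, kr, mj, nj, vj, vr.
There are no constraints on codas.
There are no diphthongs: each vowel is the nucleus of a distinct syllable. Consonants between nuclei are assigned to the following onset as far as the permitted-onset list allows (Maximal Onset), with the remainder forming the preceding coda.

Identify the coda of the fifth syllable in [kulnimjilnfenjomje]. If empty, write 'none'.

none

Nuclei (vowels): u, i, i, e, o, e → 6 syllables.
σ1/σ2 boundary: /ln/ splits as /l/ + /n/ (/n/ is the longest suffix that is a licit onset).
σ2/σ3 boundary: cluster /mj/ — /mj/ is itself a permitted onset, so the whole cluster goes right; preceding coda = ∅.
σ3/σ4 boundary: /lnf/; trying suffixes from longest down, /f/ is the first permitted one, so coda /ln/ | onset /f/.
σ4/σ5 boundary: cluster /nj/ — /nj/ is itself a permitted onset, so the whole cluster goes right; preceding coda = ∅.
σ5/σ6 boundary: cluster /mj/ — /mj/ is itself a permitted onset, so the whole cluster goes right; preceding coda = ∅.
So the parse is kul.ni.mjiln.fe.njo.mje.
Syllable 5 is /njo/: onset /nj/, nucleus /o/, coda ∅.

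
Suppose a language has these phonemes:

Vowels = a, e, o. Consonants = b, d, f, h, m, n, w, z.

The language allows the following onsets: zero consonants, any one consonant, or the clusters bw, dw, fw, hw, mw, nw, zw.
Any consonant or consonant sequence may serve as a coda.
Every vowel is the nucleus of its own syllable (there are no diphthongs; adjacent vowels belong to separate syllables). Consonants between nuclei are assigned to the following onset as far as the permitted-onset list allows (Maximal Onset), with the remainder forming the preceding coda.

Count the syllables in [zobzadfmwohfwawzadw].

5

The vowels are o, a, o, a, a — 5 nuclei, so 5 syllables.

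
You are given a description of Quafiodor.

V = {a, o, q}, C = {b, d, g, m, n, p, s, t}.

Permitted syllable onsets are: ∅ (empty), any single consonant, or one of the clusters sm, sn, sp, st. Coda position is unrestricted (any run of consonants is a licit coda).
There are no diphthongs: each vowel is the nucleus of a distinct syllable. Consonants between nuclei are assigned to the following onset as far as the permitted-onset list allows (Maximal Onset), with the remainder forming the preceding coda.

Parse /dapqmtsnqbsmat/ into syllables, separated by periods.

da.pqmt.snqb.smat

Vowels present: a, q, q, a; each is a nucleus, giving 4 syllables.
Between /a/ (V1) and /q/ (V2): just /p/ — single C goes to the following onset.
Between /q/ (V2) and /q/ (V3): /mtsn/; trying suffixes from longest down, /sn/ is the first permitted one, so coda /mt/ | onset /sn/.
Between /q/ (V3) and /a/ (V4): /bsm/ splits as /b/ + /sm/ (/sm/ is the longest suffix that is a licit onset).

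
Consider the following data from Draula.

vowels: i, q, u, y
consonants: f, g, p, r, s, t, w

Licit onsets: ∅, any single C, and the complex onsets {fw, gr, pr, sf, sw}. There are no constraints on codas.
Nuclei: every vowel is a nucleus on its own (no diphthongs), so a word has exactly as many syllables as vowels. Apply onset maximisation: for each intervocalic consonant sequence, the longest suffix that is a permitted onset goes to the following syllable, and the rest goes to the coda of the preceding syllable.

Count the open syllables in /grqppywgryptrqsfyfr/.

1

Nuclei (vowels): q, y, y, q, y → 5 syllables.
Between /q/ (V1) and /y/ (V2): cluster /pp/ — the longest permitted-onset suffix is /p/; onset = /p/, preceding coda = /p/.
Between /y/ (V2) and /y/ (V3): cluster /wgr/ — the longest permitted-onset suffix is /gr/; onset = /gr/, preceding coda = /w/.
Between /y/ (V3) and /q/ (V4): /ptr/ splits as /pt/ + /r/ (/r/ is the longest suffix that is a licit onset).
Between /q/ (V4) and /y/ (V5): /sf/ is a licit onset in full, so it all attaches to the next syllable.
Syllabification: grqp.pyw.grypt.rq.sfyfr.
Classifying each syllable: /grqp/ (closed), /pyw/ (closed), /grypt/ (closed), /rq/ (open), /sfyfr/ (closed).
Open syllables: 1.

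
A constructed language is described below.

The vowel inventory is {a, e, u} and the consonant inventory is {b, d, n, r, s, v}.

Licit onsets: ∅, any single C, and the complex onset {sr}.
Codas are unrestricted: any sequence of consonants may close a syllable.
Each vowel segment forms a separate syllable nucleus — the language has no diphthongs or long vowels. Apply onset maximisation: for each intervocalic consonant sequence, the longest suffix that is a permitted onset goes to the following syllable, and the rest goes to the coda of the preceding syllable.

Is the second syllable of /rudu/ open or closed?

open

Vowels present: u, u; each is a nucleus, giving 2 syllables.
Between /u/ (V1) and /u/ (V2): just /d/ — single C goes to the following onset.
Putting it together: ru.du.
Syllable 2 is /du/; it ends in its nucleus with no coda, so it is open.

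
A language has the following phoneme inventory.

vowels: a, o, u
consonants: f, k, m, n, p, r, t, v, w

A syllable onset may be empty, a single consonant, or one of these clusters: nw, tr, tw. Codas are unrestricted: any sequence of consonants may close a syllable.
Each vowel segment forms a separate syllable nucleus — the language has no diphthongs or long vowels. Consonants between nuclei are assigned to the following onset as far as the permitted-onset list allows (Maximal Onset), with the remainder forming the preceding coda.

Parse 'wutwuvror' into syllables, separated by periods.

Nuclei (vowels): u, u, o → 3 syllables.
V1 /u/ – V2 /u/: /tw/ — entire cluster is a permitted onset → onset /tw/, coda ∅.
V2 /u/ – V3 /o/: /vr/ splits as /v/ + /r/ (/r/ is the longest suffix that is a licit onset).

wu.twuv.ror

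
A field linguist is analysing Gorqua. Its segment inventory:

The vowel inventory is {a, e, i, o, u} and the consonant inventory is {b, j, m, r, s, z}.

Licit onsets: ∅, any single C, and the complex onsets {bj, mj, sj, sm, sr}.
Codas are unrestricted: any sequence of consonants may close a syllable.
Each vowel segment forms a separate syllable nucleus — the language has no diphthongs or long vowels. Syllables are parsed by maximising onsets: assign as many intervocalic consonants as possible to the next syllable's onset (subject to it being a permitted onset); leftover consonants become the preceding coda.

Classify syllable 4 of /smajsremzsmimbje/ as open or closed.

Nuclei (vowels): a, e, i, e → 4 syllables.
σ1/σ2 boundary: /jsr/ splits as /j/ + /sr/ (/sr/ is the longest suffix that is a licit onset).
σ2/σ3 boundary: /mzsm/ — longest licit onset from the right is /sm/, leaving /mz/ as coda.
σ3/σ4 boundary: cluster /mbj/ — the longest permitted-onset suffix is /bj/; onset = /bj/, preceding coda = /m/.
Result: smaj.sremz.smim.bje.
Syllable 4 is /bje/; it ends in its nucleus with no coda, so it is open.

open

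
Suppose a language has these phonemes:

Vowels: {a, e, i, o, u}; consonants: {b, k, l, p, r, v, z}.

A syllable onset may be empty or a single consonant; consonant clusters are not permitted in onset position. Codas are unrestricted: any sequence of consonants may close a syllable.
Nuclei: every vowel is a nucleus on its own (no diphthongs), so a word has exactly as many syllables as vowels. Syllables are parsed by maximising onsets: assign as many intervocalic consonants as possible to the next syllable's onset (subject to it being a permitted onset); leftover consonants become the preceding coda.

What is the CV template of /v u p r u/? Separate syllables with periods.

Vowels present: u, u; each is a nucleus, giving 2 syllables.
Between /u/ (V1) and /u/ (V2): /pr/ splits as /p/ + /r/ (/r/ is the longest suffix that is a licit onset).
Result: vup.ru.
Mapping each syllable to C/V: /vup/ → CVC, /ru/ → CV.

CVC.CV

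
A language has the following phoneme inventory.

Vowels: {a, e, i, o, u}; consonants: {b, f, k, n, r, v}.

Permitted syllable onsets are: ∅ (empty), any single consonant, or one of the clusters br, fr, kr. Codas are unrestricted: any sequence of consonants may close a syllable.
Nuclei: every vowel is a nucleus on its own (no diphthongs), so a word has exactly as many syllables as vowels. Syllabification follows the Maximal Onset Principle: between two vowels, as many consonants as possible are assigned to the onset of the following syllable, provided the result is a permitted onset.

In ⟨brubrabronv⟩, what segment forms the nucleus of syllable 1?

Vowels present: u, a, o; each is a nucleus, giving 3 syllables.
The first nucleus (vowel 1 from the left) is /u/.

u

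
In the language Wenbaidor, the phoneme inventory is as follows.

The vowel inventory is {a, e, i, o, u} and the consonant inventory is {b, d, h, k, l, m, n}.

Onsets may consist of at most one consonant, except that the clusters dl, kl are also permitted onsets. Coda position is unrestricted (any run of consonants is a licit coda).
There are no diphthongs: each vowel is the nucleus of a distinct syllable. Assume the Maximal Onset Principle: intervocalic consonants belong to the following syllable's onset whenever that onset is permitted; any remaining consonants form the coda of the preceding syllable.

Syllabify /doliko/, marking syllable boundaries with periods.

The vowels are o, i, o — 3 nuclei, so 3 syllables.
/o…i/ gap (V1→V2): just /l/ — single C goes to the following onset.
/i…o/ gap (V2→V3): /k/ → onset of the next syllable (single consonants are always licit onsets).

do.li.ko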